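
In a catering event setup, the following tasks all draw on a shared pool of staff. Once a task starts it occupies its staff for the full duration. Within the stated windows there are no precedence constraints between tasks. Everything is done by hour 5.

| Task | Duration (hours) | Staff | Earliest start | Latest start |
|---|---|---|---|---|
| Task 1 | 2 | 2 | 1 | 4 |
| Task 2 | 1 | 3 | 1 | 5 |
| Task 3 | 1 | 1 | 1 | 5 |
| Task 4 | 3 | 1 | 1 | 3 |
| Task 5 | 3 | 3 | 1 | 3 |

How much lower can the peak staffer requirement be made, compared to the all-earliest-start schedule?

5

Early-start peak: h1:10  h2:6  h3:4  h4:0  h5:0 ⇒ 10.
Leveled (Task 1@1, Task 2@1, Task 3@2, Task 4@2, Task 5@3): h1:5  h2:4  h3:4  h4:4  h5:3 ⇒ 5.
Reduction 10 − 5 = 5.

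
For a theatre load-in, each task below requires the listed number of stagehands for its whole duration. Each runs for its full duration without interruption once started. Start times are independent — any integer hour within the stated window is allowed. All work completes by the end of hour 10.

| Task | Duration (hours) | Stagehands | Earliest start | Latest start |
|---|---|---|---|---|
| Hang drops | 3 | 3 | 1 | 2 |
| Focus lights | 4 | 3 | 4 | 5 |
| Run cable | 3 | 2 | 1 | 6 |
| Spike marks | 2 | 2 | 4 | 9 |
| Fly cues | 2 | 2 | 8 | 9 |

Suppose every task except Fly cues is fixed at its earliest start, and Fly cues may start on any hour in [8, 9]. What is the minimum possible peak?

5

Fly cues@8: h1:5  h2:5  h3:5  h4:5  h5:5  h6:3  h7:3  h8:2  h9:2  h10:0 → peak 5
Fly cues@9: h1:5  h2:5  h3:5  h4:5  h5:5  h6:3  h7:3  h8:0  h9:2  h10:2 → peak 5
Best is Fly cues@8, peak 5.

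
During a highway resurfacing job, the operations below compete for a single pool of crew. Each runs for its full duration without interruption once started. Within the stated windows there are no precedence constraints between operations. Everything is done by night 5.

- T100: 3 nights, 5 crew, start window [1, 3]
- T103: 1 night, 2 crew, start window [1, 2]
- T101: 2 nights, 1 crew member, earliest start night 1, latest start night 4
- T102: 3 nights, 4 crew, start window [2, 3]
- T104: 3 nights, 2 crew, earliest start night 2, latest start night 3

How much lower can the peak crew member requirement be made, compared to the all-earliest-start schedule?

Early-start peak: n1:8  n2:12  n3:11  n4:6  n5:0 ⇒ 12.
Leveled (T100@1, T103@1, T101@1, T102@2, T104@3): n1:8  n2:10  n3:11  n4:6  n5:2 ⇒ 11.
Reduction 12 − 11 = 1.

1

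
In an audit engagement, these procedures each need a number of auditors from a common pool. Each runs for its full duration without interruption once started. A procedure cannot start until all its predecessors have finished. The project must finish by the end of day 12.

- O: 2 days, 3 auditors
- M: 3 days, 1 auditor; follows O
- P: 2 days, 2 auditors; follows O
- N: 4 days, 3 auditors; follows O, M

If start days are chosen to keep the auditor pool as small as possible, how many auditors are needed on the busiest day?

3

Schedule O@1, M@3, P@3, N@6: d1:3  d2:3  d3:3  d4:3  d5:1  d6:3  d7:3  d8:3  d9:3  d10:0  d11:0  d12:0 — peak 3.
Total auditor-days = 25 over 12 days ⇒ peak ≥ ⌈25/12⌉ = 3, so 3 is optimal.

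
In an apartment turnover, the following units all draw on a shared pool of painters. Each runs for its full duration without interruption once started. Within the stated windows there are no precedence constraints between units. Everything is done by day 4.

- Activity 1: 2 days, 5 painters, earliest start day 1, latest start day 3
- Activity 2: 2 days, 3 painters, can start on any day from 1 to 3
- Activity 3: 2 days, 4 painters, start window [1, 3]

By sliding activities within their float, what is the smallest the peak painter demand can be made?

7

Early-start (Activity 1@1, Activity 2@1, Activity 3@1) gives peak 12: d1:12  d2:12  d3:0  d4:0.
Shift Activity 2→3, Activity 3→3.
Schedule Activity 1@1, Activity 2@3, Activity 3@3: d1:5  d2:5  d3:7  d4:7 — peak 7.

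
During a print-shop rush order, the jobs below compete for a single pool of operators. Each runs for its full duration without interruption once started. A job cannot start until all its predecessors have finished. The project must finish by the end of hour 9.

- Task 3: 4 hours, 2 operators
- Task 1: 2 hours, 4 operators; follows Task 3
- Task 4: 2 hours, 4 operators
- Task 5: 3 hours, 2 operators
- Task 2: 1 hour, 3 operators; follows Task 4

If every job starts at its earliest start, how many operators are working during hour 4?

2

At early start, hour 4 has: Task 3.
Demand: 2 = 2.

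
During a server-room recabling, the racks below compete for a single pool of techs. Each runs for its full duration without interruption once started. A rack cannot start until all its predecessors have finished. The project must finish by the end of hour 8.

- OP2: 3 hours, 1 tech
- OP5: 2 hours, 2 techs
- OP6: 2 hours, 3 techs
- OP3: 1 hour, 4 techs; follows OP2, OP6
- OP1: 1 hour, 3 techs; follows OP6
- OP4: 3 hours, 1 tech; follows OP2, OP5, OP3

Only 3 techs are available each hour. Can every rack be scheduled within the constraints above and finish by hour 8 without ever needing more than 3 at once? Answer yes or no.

no

The minimum achievable peak is 4; 3 < 4, so no feasible schedule stays within the cap.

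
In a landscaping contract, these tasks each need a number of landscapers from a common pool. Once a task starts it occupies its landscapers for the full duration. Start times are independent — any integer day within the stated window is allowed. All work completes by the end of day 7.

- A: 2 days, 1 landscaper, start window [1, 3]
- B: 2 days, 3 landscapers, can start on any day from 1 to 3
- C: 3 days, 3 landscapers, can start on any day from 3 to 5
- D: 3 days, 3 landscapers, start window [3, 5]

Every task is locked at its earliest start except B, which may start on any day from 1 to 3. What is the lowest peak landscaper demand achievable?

B@1: d1:4  d2:4  d3:6  d4:6  d5:6  d6:0  d7:0 → peak 6
B@2: d1:1  d2:4  d3:9  d4:6  d5:6  d6:0  d7:0 → peak 9
B@3: d1:1  d2:1  d3:9  d4:9  d5:6  d6:0  d7:0 → peak 9
Best is B@1, peak 6.

6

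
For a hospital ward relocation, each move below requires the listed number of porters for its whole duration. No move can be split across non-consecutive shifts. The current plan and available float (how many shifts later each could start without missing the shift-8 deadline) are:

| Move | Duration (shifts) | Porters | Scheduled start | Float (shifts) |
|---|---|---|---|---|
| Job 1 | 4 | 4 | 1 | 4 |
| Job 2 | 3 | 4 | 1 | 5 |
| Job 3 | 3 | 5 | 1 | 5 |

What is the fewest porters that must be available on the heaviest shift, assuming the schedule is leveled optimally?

Early-start (Job 1@1, Job 2@1, Job 3@1) gives peak 13: s1:13  s2:13  s3:13  s4:4  s5:0  s6:0  s7:0  s8:0.
Shift Job 3→5.
Schedule Job 1@1, Job 2@1, Job 3@5: s1:8  s2:8  s3:8  s4:4  s5:5  s6:5  s7:5  s8:0 — peak 8.

8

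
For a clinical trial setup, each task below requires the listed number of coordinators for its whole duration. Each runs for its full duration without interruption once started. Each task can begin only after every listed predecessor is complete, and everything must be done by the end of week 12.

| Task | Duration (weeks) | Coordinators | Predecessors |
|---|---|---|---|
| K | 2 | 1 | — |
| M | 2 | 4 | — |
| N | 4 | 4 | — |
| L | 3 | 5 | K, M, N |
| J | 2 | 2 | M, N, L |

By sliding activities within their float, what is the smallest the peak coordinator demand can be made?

5

Early-start (K@1, M@1, N@1, L@5, J@8) gives peak 9: w1:9  w2:9  w3:4  w4:4  w5:5  w6:5  w7:5  w8:2  w9:2  w10:0  w11:0  w12:0.
Shift N→3, L→7, J→10.
Schedule K@1, M@1, N@3, L@7, J@10: w1:5  w2:5  w3:4  w4:4  w5:4  w6:4  w7:5  w8:5  w9:5  w10:2  w11:2  w12:0 — peak 5.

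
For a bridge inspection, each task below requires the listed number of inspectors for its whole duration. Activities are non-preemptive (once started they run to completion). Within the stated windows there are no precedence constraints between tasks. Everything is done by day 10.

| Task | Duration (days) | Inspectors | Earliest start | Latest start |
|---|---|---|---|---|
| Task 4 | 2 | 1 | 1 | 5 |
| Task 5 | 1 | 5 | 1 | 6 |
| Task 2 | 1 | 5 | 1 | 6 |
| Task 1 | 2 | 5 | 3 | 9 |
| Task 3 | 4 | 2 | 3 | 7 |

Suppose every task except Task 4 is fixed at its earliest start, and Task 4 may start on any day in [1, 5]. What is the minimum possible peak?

10

Task 4@1: d1:11  d2:1  d3:7  d4:7  d5:2  d6:2  d7:0  d8:0  d9:0  d10:0 → peak 11
Task 4@2: d1:10  d2:1  d3:8  d4:7  d5:2  d6:2  d7:0  d8:0  d9:0  d10:0 → peak 10
Task 4@3: d1:10  d2:0  d3:8  d4:8  d5:2  d6:2  d7:0  d8:0  d9:0  d10:0 → peak 10
Task 4@4: d1:10  d2:0  d3:7  d4:8  d5:3  d6:2  d7:0  d8:0  d9:0  d10:0 → peak 10
Task 4@5: d1:10  d2:0  d3:7  d4:7  d5:3  d6:3  d7:0  d8:0  d9:0  d10:0 → peak 10
Best is Task 4@2, peak 10.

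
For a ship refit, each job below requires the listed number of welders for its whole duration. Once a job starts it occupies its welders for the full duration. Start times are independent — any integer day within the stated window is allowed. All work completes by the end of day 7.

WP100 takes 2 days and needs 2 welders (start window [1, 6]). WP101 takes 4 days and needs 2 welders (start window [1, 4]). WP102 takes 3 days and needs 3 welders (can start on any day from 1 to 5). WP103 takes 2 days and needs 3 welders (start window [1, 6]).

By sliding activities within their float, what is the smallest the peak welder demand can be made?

5

Early-start (WP100@1, WP101@1, WP102@1, WP103@1) gives peak 10: d1:10  d2:10  d3:5  d4:2  d5:0  d6:0  d7:0.
Shift WP102→3, WP103→6.
Schedule WP100@1, WP101@1, WP102@3, WP103@6: d1:4  d2:4  d3:5  d4:5  d5:3  d6:3  d7:3 — peak 5.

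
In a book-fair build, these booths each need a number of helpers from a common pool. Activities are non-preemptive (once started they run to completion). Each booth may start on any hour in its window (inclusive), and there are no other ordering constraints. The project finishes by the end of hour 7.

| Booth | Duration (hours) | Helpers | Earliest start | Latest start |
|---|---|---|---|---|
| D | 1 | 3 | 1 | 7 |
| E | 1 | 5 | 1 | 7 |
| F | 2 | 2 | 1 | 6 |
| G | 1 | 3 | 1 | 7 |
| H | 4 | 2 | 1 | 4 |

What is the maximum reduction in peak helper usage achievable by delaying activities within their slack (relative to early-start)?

Early-start peak: h1:15  h2:4  h3:2  h4:2  h5:0  h6:0  h7:0 ⇒ 15.
Leveled (D@1, E@2, F@3, G@3, H@4): h1:3  h2:5  h3:5  h4:4  h5:2  h6:2  h7:2 ⇒ 5.
Reduction 15 − 5 = 10.

10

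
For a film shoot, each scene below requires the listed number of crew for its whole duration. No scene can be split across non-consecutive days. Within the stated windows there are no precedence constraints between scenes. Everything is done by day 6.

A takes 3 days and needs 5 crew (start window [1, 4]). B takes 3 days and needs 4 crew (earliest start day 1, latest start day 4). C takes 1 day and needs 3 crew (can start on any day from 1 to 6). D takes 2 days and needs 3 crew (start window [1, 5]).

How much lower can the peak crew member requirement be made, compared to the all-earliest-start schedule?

8

Early-start peak: d1:15  d2:12  d3:9  d4:0  d5:0  d6:0 ⇒ 15.
Leveled (A@1, B@4, C@4, D@5): d1:5  d2:5  d3:5  d4:7  d5:7  d6:7 ⇒ 7.
Reduction 15 − 7 = 8.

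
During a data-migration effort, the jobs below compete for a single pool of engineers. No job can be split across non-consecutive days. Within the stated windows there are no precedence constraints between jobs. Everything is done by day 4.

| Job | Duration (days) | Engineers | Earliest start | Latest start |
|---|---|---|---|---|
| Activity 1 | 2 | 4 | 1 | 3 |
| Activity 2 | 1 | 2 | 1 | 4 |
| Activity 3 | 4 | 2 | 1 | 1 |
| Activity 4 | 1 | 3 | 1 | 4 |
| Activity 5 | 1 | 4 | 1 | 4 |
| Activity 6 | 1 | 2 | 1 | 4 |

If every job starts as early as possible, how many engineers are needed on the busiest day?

Early-start schedule: Activity 1@1, Activity 2@1, Activity 3@1, Activity 4@1, Activity 5@1, Activity 6@1.
Load per day: day 1: 17, day 2: 6, day 3: 2, day 4: 2.
Peak is 17.

17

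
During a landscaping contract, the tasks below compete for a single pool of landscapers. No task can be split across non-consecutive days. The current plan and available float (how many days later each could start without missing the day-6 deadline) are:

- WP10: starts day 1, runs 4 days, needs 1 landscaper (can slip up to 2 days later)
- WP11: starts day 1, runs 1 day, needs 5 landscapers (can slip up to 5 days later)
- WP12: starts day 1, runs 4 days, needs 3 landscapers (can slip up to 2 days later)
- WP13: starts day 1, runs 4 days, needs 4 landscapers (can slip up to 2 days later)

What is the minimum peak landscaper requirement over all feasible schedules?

8

Early-start (WP10@1, WP11@1, WP12@1, WP13@1) gives peak 13: d1:13  d2:8  d3:8  d4:8  d5:0  d6:0.
Shift WP12→2, WP13→2.
Schedule WP10@1, WP11@1, WP12@2, WP13@2: d1:6  d2:8  d3:8  d4:8  d5:7  d6:0 — peak 8.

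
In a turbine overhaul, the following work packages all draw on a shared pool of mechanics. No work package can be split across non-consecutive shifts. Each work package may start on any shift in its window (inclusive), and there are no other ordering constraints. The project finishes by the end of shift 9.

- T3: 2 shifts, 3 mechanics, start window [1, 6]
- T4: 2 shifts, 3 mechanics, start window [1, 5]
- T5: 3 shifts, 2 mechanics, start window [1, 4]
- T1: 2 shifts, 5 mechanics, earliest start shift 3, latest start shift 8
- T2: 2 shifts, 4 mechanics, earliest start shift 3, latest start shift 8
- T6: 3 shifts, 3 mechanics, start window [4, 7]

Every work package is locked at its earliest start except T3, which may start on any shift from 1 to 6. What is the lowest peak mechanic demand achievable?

12

T3@1: s1:8  s2:8  s3:11  s4:12  s5:3  s6:3  s7:0  s8:0  s9:0 → peak 12
T3@2: s1:5  s2:8  s3:14  s4:12  s5:3  s6:3  s7:0  s8:0  s9:0 → peak 14
T3@3: s1:5  s2:5  s3:14  s4:15  s5:3  s6:3  s7:0  s8:0  s9:0 → peak 15
T3@4: s1:5  s2:5  s3:11  s4:15  s5:6  s6:3  s7:0  s8:0  s9:0 → peak 15
T3@5: s1:5  s2:5  s3:11  s4:12  s5:6  s6:6  s7:0  s8:0  s9:0 → peak 12
T3@6: s1:5  s2:5  s3:11  s4:12  s5:3  s6:6  s7:3  s8:0  s9:0 → peak 12
Best is T3@1, peak 12.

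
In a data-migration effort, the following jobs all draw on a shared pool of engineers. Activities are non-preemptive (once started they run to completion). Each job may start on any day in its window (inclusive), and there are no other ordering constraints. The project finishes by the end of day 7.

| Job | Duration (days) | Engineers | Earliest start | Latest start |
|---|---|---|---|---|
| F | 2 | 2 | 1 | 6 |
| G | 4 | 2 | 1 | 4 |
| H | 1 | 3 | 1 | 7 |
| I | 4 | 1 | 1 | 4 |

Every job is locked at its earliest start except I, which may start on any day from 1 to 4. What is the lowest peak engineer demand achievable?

7

I@1: d1:8  d2:5  d3:3  d4:3  d5:0  d6:0  d7:0 → peak 8
I@2: d1:7  d2:5  d3:3  d4:3  d5:1  d6:0  d7:0 → peak 7
I@3: d1:7  d2:4  d3:3  d4:3  d5:1  d6:1  d7:0 → peak 7
I@4: d1:7  d2:4  d3:2  d4:3  d5:1  d6:1  d7:1 → peak 7
Best is I@2, peak 7.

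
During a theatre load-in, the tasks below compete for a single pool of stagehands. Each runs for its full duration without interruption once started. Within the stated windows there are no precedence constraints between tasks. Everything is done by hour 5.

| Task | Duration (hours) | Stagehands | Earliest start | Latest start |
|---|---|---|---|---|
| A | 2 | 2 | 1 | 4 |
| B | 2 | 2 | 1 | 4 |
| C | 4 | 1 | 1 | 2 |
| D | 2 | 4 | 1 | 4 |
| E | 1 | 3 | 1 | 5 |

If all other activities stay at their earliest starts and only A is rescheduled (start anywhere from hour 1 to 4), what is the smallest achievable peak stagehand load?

10

A@1: h1:12  h2:9  h3:1  h4:1  h5:0 → peak 12
A@2: h1:10  h2:9  h3:3  h4:1  h5:0 → peak 10
A@3: h1:10  h2:7  h3:3  h4:3  h5:0 → peak 10
A@4: h1:10  h2:7  h3:1  h4:3  h5:2 → peak 10
Best is A@2, peak 10.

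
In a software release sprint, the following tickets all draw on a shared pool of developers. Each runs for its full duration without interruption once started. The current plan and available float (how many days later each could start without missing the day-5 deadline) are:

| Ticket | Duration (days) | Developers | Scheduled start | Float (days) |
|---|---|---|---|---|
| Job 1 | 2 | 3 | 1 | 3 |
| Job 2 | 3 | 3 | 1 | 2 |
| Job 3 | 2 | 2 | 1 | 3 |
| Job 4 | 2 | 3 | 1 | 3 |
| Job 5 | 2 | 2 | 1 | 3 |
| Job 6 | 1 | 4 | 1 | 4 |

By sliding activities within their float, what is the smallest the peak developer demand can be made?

7

Early-start (Job 1@1, Job 2@1, Job 3@1, Job 4@1, Job 5@1, Job 6@1) gives peak 17: d1:17  d2:13  d3:3  d4:0  d5:0.
Shift Job 3→3, Job 4→4, Job 5→3, Job 6→5.
Schedule Job 1@1, Job 2@1, Job 3@3, Job 4@4, Job 5@3, Job 6@5: d1:6  d2:6  d3:7  d4:7  d5:7 — peak 7.
Total developer-days = 33 over 5 days ⇒ peak ≥ ⌈33/5⌉ = 7, so 7 is optimal.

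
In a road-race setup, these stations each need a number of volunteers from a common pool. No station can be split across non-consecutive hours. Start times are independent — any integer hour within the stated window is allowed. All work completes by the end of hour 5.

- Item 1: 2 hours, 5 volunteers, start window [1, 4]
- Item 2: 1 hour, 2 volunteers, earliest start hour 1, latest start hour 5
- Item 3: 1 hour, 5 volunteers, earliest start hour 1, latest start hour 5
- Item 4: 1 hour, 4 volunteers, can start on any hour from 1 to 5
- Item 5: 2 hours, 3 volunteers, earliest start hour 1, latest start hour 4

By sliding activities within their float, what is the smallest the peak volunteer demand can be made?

7

Early-start (Item 1@1, Item 2@1, Item 3@1, Item 4@1, Item 5@1) gives peak 19: h1:19  h2:8  h3:0  h4:0  h5:0.
Shift Item 3→3, Item 4→4, Item 5→4.
Schedule Item 1@1, Item 2@1, Item 3@3, Item 4@4, Item 5@4: h1:7  h2:5  h3:5  h4:7  h5:3 — peak 7.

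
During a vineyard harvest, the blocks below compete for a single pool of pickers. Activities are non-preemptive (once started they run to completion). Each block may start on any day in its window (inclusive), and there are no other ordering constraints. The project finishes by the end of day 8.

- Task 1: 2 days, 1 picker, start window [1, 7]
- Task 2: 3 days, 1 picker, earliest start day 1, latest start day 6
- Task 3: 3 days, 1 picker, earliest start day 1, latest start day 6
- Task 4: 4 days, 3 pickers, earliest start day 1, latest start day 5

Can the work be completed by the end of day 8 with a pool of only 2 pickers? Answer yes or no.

Total picker-days = 20; over 8 days the average is 20/8 > 2, so some day must exceed 2.

no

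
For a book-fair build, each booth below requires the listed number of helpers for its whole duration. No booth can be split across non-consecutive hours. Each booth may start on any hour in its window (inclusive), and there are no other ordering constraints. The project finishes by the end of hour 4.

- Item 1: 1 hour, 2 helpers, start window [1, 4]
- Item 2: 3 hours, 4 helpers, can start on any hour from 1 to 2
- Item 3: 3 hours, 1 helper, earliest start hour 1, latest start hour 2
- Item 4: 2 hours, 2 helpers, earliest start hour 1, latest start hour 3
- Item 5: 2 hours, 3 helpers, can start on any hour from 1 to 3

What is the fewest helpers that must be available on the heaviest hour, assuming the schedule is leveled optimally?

Early-start (Item 1@1, Item 2@1, Item 3@1, Item 4@1, Item 5@1) gives peak 12: h1:12  h2:10  h3:5  h4:0.
Shift Item 3→2, Item 5→3.
Schedule Item 1@1, Item 2@1, Item 3@2, Item 4@1, Item 5@3: h1:8  h2:7  h3:8  h4:4 — peak 8.

8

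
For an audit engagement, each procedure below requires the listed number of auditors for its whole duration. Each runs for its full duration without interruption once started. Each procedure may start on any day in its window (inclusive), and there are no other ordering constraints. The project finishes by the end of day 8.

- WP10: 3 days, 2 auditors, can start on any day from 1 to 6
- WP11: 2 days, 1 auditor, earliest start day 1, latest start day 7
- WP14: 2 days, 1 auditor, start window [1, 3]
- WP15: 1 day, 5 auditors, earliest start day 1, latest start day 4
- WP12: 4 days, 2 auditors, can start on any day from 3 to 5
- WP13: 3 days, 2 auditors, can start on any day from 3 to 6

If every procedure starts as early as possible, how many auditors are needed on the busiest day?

Early-start schedule: WP10@1, WP11@1, WP14@1, WP15@1, WP12@3, WP13@3.
Load per day: day 1: 9, day 2: 4, day 3: 6, day 4: 4, day 5: 4, day 6: 2, day 7: 0, day 8: 0.
Peak is 9.

9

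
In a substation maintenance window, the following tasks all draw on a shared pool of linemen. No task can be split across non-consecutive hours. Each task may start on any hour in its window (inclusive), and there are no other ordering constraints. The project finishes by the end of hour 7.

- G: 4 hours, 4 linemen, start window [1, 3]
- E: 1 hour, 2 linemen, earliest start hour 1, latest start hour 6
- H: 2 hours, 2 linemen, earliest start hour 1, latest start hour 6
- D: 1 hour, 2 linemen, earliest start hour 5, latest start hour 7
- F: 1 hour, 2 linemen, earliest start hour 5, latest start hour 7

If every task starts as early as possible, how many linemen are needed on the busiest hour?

Early-start schedule: G@1, E@1, H@1, D@5, F@5.
Load per hour: hour 1: 8, hour 2: 6, hour 3: 4, hour 4: 4, hour 5: 4, hour 6: 0, hour 7: 0.
Peak is 8.

8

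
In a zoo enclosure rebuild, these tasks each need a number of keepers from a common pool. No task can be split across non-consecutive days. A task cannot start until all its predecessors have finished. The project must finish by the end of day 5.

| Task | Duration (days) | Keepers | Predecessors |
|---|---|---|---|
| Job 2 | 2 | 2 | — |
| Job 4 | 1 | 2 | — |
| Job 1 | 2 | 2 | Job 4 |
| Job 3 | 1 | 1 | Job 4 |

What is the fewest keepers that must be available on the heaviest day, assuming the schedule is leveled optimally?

3

Early-start (Job 2@1, Job 4@1, Job 1@2, Job 3@2) gives peak 5: d1:4  d2:5  d3:2  d4:0  d5:0.
Shift Job 4→3, Job 1→4, Job 3→4.
Schedule Job 2@1, Job 4@3, Job 1@4, Job 3@4: d1:2  d2:2  d3:2  d4:3  d5:2 — peak 3.
Total keeper-days = 11 over 5 days ⇒ peak ≥ ⌈11/5⌉ = 3, so 3 is optimal.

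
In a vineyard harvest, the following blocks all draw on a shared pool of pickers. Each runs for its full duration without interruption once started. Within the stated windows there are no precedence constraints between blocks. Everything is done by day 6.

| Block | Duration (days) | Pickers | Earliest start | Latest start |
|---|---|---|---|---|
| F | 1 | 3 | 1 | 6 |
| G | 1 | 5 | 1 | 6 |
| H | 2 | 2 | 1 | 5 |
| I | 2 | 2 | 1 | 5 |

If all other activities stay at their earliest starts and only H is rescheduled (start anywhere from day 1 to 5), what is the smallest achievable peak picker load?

H@1: d1:12  d2:4  d3:0  d4:0  d5:0  d6:0 → peak 12
H@2: d1:10  d2:4  d3:2  d4:0  d5:0  d6:0 → peak 10
H@3: d1:10  d2:2  d3:2  d4:2  d5:0  d6:0 → peak 10
H@4: d1:10  d2:2  d3:0  d4:2  d5:2  d6:0 → peak 10
H@5: d1:10  d2:2  d3:0  d4:0  d5:2  d6:2 → peak 10
Best is H@2, peak 10.

10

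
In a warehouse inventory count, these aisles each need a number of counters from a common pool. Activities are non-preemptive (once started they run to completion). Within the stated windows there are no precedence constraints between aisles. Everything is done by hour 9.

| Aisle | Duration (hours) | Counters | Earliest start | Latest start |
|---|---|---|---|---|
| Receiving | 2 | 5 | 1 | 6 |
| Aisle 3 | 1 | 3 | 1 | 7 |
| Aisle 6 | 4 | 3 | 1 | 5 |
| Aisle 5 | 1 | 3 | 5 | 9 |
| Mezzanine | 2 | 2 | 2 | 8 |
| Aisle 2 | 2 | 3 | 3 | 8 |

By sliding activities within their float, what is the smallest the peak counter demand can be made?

Early-start (Receiving@1, Aisle 3@1, Aisle 6@1, Aisle 5@5, Mezzanine@2, Aisle 2@3) gives peak 11: h1:11  h2:10  h3:8  h4:6  h5:3  h6:0  h7:0  h8:0  h9:0.
Shift Aisle 3→3, Aisle 6→3, Mezzanine→6, Aisle 2→7.
Schedule Receiving@1, Aisle 3@3, Aisle 6@3, Aisle 5@5, Mezzanine@6, Aisle 2@7: h1:5  h2:5  h3:6  h4:3  h5:6  h6:5  h7:5  h8:3  h9:0 — peak 6.

6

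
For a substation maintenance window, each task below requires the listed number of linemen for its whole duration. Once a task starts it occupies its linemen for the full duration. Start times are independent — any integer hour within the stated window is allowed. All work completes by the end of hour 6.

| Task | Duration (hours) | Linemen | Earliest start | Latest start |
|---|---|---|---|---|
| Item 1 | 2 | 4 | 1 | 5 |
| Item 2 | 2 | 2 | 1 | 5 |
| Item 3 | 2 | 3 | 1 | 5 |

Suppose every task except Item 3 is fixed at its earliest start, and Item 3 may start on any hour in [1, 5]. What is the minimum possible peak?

Item 3@1: h1:9  h2:9  h3:0  h4:0  h5:0  h6:0 → peak 9
Item 3@2: h1:6  h2:9  h3:3  h4:0  h5:0  h6:0 → peak 9
Item 3@3: h1:6  h2:6  h3:3  h4:3  h5:0  h6:0 → peak 6
Item 3@4: h1:6  h2:6  h3:0  h4:3  h5:3  h6:0 → peak 6
Item 3@5: h1:6  h2:6  h3:0  h4:0  h5:3  h6:3 → peak 6
Best is Item 3@3, peak 6.

6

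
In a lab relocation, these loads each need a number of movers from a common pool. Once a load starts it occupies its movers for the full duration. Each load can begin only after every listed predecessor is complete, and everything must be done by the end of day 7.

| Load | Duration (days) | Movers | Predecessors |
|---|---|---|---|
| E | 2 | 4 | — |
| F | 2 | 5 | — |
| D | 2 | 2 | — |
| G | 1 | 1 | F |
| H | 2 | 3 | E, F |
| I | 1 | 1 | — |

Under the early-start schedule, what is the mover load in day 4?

At early start, day 4 has: H.
Demand: 3 = 3.

3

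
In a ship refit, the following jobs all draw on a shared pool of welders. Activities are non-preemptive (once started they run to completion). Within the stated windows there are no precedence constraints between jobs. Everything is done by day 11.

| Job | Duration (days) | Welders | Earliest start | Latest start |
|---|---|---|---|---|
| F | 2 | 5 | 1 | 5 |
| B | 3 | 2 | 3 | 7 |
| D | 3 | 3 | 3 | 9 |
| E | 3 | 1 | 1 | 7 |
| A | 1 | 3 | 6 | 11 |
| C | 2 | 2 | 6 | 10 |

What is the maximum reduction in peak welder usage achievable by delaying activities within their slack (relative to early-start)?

Early-start peak: d1:6  d2:6  d3:6  d4:5  d5:5  d6:5  d7:2  d8:0  d9:0  d10:0  d11:0 ⇒ 6.
Leveled (F@1, B@3, D@3, E@6, A@6, C@7): d1:5  d2:5  d3:5  d4:5  d5:5  d6:4  d7:3  d8:3  d9:0  d10:0  d11:0 ⇒ 5.
Reduction 6 − 5 = 1.

1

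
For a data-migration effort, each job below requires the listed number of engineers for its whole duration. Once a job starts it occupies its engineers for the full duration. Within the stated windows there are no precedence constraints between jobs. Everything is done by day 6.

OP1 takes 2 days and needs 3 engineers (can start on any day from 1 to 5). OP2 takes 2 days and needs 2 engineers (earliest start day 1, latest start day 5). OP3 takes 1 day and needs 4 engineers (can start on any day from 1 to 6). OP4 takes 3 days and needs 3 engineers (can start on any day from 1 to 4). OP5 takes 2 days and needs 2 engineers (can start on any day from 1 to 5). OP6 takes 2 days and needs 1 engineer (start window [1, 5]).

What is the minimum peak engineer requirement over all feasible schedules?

Early-start (OP1@1, OP2@1, OP3@1, OP4@1, OP5@1, OP6@1) gives peak 15: d1:15  d2:11  d3:3  d4:0  d5:0  d6:0.
Shift OP3→3, OP4→4, OP5→5, OP6→3.
Schedule OP1@1, OP2@1, OP3@3, OP4@4, OP5@5, OP6@3: d1:5  d2:5  d3:5  d4:4  d5:5  d6:5 — peak 5.
Total engineer-days = 29 over 6 days ⇒ peak ≥ ⌈29/6⌉ = 5, so 5 is optimal.

5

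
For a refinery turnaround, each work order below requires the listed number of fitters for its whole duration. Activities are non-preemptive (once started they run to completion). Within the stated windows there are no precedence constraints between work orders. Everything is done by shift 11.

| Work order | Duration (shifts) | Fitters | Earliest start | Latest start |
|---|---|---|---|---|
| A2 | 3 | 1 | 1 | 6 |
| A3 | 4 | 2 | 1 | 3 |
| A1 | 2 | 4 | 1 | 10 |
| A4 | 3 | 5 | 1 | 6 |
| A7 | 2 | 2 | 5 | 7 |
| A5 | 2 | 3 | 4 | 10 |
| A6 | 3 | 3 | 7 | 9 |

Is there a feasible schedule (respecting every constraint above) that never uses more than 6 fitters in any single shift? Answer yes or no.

no

The minimum achievable peak is 7; 6 < 7, so no feasible schedule stays within the cap.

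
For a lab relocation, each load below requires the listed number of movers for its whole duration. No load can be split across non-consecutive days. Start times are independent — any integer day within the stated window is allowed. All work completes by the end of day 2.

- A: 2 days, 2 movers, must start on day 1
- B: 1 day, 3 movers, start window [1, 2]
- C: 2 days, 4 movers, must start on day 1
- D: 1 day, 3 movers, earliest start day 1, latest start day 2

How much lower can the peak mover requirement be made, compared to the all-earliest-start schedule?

3

Early-start peak: d1:12  d2:6 ⇒ 12.
Leveled (A@1, B@1, C@1, D@2): d1:9  d2:9 ⇒ 9.
Reduction 12 − 9 = 3.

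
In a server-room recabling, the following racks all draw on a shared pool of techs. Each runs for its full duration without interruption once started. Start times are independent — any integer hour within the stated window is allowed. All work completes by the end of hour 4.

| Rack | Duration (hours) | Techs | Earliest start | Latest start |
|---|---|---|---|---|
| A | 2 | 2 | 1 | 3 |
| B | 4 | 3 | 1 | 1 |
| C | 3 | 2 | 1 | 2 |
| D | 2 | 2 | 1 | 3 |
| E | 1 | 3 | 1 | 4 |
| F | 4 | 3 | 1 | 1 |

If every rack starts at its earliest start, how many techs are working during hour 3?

At early start, hour 3 has: B, C, F.
Demand: 3 + 2 + 3 = 8.

8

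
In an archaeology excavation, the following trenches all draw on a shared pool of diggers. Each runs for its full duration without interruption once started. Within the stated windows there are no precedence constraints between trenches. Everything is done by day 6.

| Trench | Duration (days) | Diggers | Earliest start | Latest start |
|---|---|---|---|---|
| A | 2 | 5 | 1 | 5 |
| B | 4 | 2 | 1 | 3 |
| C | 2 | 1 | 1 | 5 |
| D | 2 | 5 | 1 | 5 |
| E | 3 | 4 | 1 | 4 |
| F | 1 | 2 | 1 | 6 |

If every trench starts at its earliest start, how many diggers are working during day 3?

At early start, day 3 has: B, E.
Demand: 2 + 4 = 6.

6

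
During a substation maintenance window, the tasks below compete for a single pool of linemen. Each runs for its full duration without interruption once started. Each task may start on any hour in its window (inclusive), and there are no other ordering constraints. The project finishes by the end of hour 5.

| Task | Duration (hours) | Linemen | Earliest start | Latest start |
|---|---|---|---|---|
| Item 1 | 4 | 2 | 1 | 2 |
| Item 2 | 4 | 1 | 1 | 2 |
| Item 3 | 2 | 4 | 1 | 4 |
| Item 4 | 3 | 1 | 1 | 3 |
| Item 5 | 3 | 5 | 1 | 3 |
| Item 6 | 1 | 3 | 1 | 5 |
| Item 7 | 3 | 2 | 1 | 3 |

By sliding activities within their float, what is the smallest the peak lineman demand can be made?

Early-start (Item 1@1, Item 2@1, Item 3@1, Item 4@1, Item 5@1, Item 6@1, Item 7@1) gives peak 18: h1:18  h2:15  h3:11  h4:3  h5:0.
Shift Item 5→3, Item 7→2.
Schedule Item 1@1, Item 2@1, Item 3@1, Item 4@1, Item 5@3, Item 6@1, Item 7@2: h1:11  h2:10  h3:11  h4:10  h5:5 — peak 11.

11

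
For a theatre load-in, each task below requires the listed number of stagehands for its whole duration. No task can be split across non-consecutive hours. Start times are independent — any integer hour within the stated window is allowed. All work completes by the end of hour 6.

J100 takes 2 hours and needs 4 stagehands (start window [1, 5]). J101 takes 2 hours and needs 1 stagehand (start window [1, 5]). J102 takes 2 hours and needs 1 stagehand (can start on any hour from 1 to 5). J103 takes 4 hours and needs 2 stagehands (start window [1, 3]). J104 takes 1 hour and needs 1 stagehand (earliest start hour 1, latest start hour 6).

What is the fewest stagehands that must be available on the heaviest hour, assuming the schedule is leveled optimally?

Early-start (J100@1, J101@1, J102@1, J103@1, J104@1) gives peak 9: h1:9  h2:8  h3:2  h4:2  h5:0  h6:0.
Shift J101→3, J102→3, J103→3, J104→5.
Schedule J100@1, J101@3, J102@3, J103@3, J104@5: h1:4  h2:4  h3:4  h4:4  h5:3  h6:2 — peak 4.
Total stagehand-hours = 21 over 6 hours ⇒ peak ≥ ⌈21/6⌉ = 4, so 4 is optimal.

4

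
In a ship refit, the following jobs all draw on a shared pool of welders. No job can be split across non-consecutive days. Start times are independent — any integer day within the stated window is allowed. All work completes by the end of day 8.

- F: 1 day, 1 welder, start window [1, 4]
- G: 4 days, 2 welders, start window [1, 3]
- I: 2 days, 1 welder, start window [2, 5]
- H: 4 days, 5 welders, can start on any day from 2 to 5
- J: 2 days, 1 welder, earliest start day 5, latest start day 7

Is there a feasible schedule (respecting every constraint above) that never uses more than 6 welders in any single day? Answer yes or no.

Schedule F@1, G@1, I@2, H@5, J@5: d1:3  d2:3  d3:3  d4:2  d5:6  d6:6  d7:5  d8:5 — peak 6 ≤ 6.

yes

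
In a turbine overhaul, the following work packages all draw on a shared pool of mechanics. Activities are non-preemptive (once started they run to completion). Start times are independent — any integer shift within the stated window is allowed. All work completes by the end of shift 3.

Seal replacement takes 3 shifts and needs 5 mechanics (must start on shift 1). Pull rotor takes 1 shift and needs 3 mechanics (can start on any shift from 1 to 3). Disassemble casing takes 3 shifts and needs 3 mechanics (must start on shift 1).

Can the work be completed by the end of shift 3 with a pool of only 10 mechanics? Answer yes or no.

no

The minimum achievable peak is 11; 10 < 11, so no feasible schedule stays within the cap.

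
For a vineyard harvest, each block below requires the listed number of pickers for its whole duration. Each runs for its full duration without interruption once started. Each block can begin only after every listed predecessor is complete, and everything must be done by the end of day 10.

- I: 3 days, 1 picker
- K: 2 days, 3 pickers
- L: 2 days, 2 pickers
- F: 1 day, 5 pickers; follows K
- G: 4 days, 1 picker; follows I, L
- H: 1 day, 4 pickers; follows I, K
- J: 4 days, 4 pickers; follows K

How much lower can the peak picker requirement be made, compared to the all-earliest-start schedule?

5

Early-start peak: d1:6  d2:6  d3:10  d4:9  d5:5  d6:5  d7:1  d8:0  d9:0  d10:0 ⇒ 10.
Leveled (I@1, K@1, L@3, F@5, G@6, H@6, J@7): d1:4  d2:4  d3:3  d4:2  d5:5  d6:5  d7:5  d8:5  d9:5  d10:4 ⇒ 5.
Reduction 10 − 5 = 5.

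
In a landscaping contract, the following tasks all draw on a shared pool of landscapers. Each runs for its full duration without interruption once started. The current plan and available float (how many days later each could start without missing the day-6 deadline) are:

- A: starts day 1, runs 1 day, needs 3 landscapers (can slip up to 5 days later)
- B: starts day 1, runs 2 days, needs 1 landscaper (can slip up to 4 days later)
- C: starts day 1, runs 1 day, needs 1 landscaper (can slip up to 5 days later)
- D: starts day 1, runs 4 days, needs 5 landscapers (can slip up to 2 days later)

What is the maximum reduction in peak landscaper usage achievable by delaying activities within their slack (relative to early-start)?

5

Early-start peak: d1:10  d2:6  d3:5  d4:5  d5:0  d6:0 ⇒ 10.
Leveled (A@1, B@1, C@1, D@3): d1:5  d2:1  d3:5  d4:5  d5:5  d6:5 ⇒ 5.
Reduction 10 − 5 = 5.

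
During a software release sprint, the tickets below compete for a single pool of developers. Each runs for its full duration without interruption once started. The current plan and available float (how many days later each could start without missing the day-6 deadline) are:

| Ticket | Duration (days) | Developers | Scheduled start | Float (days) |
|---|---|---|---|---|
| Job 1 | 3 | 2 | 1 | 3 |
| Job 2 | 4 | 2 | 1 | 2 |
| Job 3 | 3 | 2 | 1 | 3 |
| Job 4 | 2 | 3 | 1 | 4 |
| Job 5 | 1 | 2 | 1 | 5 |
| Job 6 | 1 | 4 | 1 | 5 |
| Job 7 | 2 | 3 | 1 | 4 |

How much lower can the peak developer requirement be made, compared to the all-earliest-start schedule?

Early-start peak: d1:18  d2:12  d3:6  d4:2  d5:0  d6:0 ⇒ 18.
Leveled (Job 1@1, Job 2@1, Job 3@1, Job 4@4, Job 5@4, Job 6@6, Job 7@5): d1:6  d2:6  d3:6  d4:7  d5:6  d6:7 ⇒ 7.
Reduction 18 − 7 = 11.

11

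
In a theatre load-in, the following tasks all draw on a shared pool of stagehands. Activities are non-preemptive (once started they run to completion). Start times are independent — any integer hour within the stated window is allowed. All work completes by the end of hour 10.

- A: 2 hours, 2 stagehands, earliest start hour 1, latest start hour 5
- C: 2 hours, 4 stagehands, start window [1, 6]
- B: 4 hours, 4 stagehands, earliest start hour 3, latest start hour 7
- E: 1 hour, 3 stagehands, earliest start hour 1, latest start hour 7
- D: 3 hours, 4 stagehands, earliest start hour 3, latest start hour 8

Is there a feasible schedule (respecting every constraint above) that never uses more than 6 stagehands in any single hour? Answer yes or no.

Schedule A@1, C@1, B@3, E@7, D@8: h1:6  h2:6  h3:4  h4:4  h5:4  h6:4  h7:3  h8:4  h9:4  h10:4 — peak 6 ≤ 6.

yes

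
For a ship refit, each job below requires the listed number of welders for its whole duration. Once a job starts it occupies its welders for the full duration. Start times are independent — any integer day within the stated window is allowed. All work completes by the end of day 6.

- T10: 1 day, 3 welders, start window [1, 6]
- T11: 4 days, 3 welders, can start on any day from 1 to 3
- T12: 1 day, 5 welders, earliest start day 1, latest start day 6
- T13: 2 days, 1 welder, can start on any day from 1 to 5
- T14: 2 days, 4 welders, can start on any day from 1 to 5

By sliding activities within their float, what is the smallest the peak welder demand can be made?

7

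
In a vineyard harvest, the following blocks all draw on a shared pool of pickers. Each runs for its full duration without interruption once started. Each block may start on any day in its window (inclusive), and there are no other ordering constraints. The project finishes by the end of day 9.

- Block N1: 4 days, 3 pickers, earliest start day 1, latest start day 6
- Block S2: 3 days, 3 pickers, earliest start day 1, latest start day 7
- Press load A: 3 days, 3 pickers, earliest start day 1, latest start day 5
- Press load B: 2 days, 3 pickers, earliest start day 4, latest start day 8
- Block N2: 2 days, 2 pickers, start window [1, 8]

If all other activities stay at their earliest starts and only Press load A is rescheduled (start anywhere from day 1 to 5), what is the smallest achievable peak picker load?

Press load A@1: d1:11  d2:11  d3:9  d4:6  d5:3  d6:0  d7:0  d8:0  d9:0 → peak 11
Press load A@2: d1:8  d2:11  d3:9  d4:9  d5:3  d6:0  d7:0  d8:0  d9:0 → peak 11
Press load A@3: d1:8  d2:8  d3:9  d4:9  d5:6  d6:0  d7:0  d8:0  d9:0 → peak 9
Press load A@4: d1:8  d2:8  d3:6  d4:9  d5:6  d6:3  d7:0  d8:0  d9:0 → peak 9
Press load A@5: d1:8  d2:8  d3:6  d4:6  d5:6  d6:3  d7:3  d8:0  d9:0 → peak 8
Best is Press load A@5, peak 8.

8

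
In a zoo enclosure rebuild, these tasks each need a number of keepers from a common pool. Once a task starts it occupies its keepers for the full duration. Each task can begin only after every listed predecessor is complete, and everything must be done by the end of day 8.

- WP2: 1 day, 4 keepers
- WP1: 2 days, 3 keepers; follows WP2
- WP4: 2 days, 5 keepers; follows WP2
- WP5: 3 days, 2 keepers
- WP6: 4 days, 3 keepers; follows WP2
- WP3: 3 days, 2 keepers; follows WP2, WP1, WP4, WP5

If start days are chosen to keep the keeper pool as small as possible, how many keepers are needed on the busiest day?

7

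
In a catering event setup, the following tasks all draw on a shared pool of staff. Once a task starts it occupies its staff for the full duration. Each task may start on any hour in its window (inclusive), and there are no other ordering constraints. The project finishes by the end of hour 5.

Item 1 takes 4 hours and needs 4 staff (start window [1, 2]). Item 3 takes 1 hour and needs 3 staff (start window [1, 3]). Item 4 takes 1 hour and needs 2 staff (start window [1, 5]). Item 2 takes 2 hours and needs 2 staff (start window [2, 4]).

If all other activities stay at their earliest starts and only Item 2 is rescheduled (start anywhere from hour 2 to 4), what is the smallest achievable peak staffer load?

9

Item 2@2: h1:9  h2:6  h3:6  h4:4  h5:0 → peak 9
Item 2@3: h1:9  h2:4  h3:6  h4:6  h5:0 → peak 9
Item 2@4: h1:9  h2:4  h3:4  h4:6  h5:2 → peak 9
Best is Item 2@2, peak 9.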